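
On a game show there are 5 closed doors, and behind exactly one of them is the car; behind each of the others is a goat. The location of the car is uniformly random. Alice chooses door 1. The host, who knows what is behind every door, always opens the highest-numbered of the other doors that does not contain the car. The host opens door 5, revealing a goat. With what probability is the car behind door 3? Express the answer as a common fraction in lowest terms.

1/4

Consider each possible location of the car in turn.
If it is behind any of doors 1, 2, 3, and 4 (prior 1/5 each): door 5 is the highest-numbered option available, probability 1; weight (1/5)·1 = 1/5 each.
If it is behind door 5 (prior 1/5): the host opened door 5, so this case is ruled out; weight (1/5)·0 = 0.
The weights sum to 4/5.
So P(the car behind door 3 | the host opened door 5) = (1/5) / (4/5) = 1/4.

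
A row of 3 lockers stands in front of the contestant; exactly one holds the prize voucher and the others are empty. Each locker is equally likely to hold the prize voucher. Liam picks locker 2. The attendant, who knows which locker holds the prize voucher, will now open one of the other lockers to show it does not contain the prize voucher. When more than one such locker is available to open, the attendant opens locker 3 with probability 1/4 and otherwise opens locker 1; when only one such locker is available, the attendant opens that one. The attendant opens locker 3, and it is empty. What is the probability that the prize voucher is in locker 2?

1/5

Apply Bayes' rule, conditioning on where the prize voucher actually is.
If it is in locker 1 (prior 1/3): only locker 3 is available, probability 1; weight (1/3)·1 = 1/3.
If it is in locker 2 (prior 1/3): locker 3 is available, opened with probability 1/4; weight (1/3)·(1/4) = 1/12.
If it is in locker 3 (prior 1/3): the attendant opened locker 3, so this case is ruled out; weight (1/3)·0 = 0.
The weights sum to 5/12.
So P(the prize voucher in locker 2 | the attendant opened locker 3) = (1/12) / (5/12) = 1/5.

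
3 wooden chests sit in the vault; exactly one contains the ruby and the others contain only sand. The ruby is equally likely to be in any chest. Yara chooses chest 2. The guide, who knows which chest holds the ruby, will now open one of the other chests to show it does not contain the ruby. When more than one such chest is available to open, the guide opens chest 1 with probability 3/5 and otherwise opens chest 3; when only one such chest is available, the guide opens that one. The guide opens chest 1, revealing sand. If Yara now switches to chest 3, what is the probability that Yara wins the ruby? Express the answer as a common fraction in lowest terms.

5/8

Consider each possible location of the ruby in turn.
If it is in chest 1 (prior 1/3): the guide opened chest 1, so this case is ruled out; weight (1/3)·0 = 0.
If it is in chest 2 (prior 1/3): chest 1 is available, opened with probability 3/5; weight (1/3)·(3/5) = 1/5.
If it is in chest 3 (prior 1/3): only chest 1 is available, probability 1; weight (1/3)·1 = 1/3.
The weights sum to 8/15.
So P(the ruby in chest 3 | the guide opened chest 1) = (1/3) / (8/15) = 5/8.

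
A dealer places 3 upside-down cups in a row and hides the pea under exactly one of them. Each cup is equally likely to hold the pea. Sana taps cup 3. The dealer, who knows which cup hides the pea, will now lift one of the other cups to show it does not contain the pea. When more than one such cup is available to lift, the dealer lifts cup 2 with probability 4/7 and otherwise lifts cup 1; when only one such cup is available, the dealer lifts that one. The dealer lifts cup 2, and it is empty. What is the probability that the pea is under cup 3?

Apply Bayes' rule, conditioning on where the pea actually is.
If it is under cup 1 (prior 1/3): only cup 2 is available, probability 1; weight (1/3)·1 = 1/3.
If it is under cup 2 (prior 1/3): the dealer opened cup 2, so this case is ruled out; weight (1/3)·0 = 0.
If it is under cup 3 (prior 1/3): cup 2 is available, opened with probability 4/7; weight (1/3)·(4/7) = 4/21.
The weights sum to 11/21.
So P(the pea under cup 3 | the dealer opened cup 2) = (4/21) / (11/21) = 4/11.

4/11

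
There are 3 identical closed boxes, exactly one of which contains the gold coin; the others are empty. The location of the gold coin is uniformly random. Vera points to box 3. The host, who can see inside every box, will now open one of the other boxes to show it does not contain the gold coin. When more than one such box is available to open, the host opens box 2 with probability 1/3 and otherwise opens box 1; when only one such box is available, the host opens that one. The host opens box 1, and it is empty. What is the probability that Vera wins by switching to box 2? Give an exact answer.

3/5

Consider each possible location of the gold coin in turn.
If it is in box 1 (prior 1/3): the host opened box 1, so this case is ruled out; weight (1/3)·0 = 0.
If it is in box 2 (prior 1/3): only box 1 is available, probability 1; weight (1/3)·1 = 1/3.
If it is in box 3 (prior 1/3): box 2 is available but not opened, probability 2/3; weight (1/3)·(2/3) = 2/9.
The weights sum to 5/9.
So P(the gold coin in box 2 | the host opened box 1) = (1/3) / (5/9) = 3/5.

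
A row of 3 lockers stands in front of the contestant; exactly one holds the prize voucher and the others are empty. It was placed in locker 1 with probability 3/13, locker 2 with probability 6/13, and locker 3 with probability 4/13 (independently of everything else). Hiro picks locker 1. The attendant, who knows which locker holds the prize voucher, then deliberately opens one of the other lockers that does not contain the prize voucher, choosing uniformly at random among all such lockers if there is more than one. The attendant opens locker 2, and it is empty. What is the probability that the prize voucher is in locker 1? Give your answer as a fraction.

Apply Bayes' rule, conditioning on where the prize voucher actually is.
If it is in locker 1 (prior 3/13): the attendant has 2 equally likely choices, so probability 1/2; weight (3/13)·(1/2) = 3/26.
If it is in locker 2 (prior 6/13): the attendant opened locker 2, so this case is ruled out; weight (6/13)·0 = 0.
If it is in locker 3 (prior 4/13): the attendant has no choice, probability 1; weight (4/13)·1 = 4/13.
The weights sum to 11/26.
So P(the prize voucher in locker 1 | the attendant opened locker 2) = (3/26) / (11/26) = 3/11.

3/11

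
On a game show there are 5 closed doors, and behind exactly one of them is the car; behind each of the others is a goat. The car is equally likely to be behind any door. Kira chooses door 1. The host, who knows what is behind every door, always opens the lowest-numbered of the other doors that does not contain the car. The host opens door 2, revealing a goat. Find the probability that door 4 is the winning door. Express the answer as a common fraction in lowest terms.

1/4

Consider each possible location of the car in turn.
If it is behind any of doors 1, 3, 4, and 5 (prior 1/5 each): door 2 is the lowest-numbered option available, probability 1; weight (1/5)·1 = 1/5 each.
If it is behind door 2 (prior 1/5): the host opened door 2, so this case is ruled out; weight (1/5)·0 = 0.
The weights sum to 4/5.
So P(the car behind door 4 | the host opened door 2) = (1/5) / (4/5) = 1/4.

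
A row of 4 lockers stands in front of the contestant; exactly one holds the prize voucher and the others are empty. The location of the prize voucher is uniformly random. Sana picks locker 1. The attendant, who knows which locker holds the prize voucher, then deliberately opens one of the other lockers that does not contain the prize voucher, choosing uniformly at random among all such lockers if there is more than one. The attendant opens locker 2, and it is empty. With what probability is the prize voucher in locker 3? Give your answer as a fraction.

Apply Bayes' rule, conditioning on where the prize voucher actually is.
If it is in locker 1 (prior 1/4): the attendant has 3 equally likely choices, so probability 1/3; weight (1/4)·(1/3) = 1/12.
If it is in locker 2 (prior 1/4): the attendant opened locker 2, so this case is ruled out; weight (1/4)·0 = 0.
If it is in either of lockers 3 and 4 (prior 1/4 each): the attendant has 2 equally likely choices, so probability 1/2; weight (1/4)·(1/2) = 1/8 each.
The weights sum to 1/3.
So P(the prize voucher in locker 3 | the attendant opened locker 2) = (1/8) / (1/3) = 3/8.

3/8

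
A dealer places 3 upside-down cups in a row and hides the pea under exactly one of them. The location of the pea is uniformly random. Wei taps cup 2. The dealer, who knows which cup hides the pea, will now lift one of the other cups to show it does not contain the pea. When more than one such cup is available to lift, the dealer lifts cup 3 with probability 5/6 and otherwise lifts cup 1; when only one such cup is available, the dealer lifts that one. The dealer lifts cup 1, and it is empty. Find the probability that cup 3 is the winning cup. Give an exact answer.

6/7

Condition on the true location of the pea.
If it is under cup 1 (prior 1/3): the dealer opened cup 1, so this case is ruled out; weight (1/3)·0 = 0.
If it is under cup 2 (prior 1/3): cup 3 is available but not opened, probability 1/6; weight (1/3)·(1/6) = 1/18.
If it is under cup 3 (prior 1/3): only cup 1 is available, probability 1; weight (1/3)·1 = 1/3.
The weights sum to 7/18.
So P(the pea under cup 3 | the dealer opened cup 1) = (1/3) / (7/18) = 6/7.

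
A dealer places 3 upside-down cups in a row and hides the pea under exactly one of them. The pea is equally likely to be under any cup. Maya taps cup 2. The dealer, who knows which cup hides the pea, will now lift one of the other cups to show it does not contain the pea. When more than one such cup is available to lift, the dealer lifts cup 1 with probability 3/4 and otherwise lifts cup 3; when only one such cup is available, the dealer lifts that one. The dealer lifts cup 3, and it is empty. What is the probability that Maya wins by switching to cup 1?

Apply Bayes' rule, conditioning on where the pea actually is.
If it is under cup 1 (prior 1/3): only cup 3 is available, probability 1; weight (1/3)·1 = 1/3.
If it is under cup 2 (prior 1/3): cup 1 is available but not opened, probability 1/4; weight (1/3)·(1/4) = 1/12.
If it is under cup 3 (prior 1/3): the dealer opened cup 3, so this case is ruled out; weight (1/3)·0 = 0.
The weights sum to 5/12.
So P(the pea under cup 1 | the dealer opened cup 3) = (1/3) / (5/12) = 4/5.

4/5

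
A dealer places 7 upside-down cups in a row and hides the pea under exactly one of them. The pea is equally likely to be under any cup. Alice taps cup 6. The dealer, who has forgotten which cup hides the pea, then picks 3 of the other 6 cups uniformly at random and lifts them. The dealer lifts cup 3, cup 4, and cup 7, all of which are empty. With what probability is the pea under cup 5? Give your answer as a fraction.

1/4

Apply Bayes' rule, conditioning on where the pea actually is.
If it is under any of cups 1, 2, 5, and 6 (prior 1/7 each): the dealer picks exactly this set with probability 1/20 regardless, and none is the prize; weight (1/7)·(1/20) = 1/140 each.
If it is under any of cups 3, 4, and 7 (prior 1/7 each): that cup was opened and seen not to hold the prize — ruled out; weight (1/7)·0 = 0 each.
The weights sum to 1/35.
So P(the pea under cup 5 | the dealer opened cup 3, cup 4, and cup 7) = (1/140) / (1/35) = 1/4.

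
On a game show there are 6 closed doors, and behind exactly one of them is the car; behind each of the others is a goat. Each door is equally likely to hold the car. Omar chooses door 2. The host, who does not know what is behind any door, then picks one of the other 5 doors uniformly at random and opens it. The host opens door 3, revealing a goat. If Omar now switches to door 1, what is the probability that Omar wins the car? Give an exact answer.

1/5

Consider each possible location of the car in turn.
If it is behind any of doors 1, 2, 4, 5, and 6 (prior 1/6 each): the host picks door 3 with probability 1/5 regardless, and it is not the prize; weight (1/6)·(1/5) = 1/30 each.
If it is behind door 3 (prior 1/6): the host opened door 3, so this case is ruled out; weight (1/6)·0 = 0.
The weights sum to 1/6.
So P(the car behind door 1 | the host opened door 3) = (1/30) / (1/6) = 1/5.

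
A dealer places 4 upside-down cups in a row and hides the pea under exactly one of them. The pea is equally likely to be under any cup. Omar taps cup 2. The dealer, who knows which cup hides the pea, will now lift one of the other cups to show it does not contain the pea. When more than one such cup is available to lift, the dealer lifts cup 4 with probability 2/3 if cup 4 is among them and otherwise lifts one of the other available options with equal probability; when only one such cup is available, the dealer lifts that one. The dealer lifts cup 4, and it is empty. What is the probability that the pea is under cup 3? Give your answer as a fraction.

Condition on the true location of the pea.
If it is under any of cups 1, 2, and 3 (prior 1/4 each): cup 4 is available, opened with probability 2/3; weight (1/4)·(2/3) = 1/6 each.
If it is under cup 4 (prior 1/4): the dealer opened cup 4, so this case is ruled out; weight (1/4)·0 = 0.
The weights sum to 1/2.
So P(the pea under cup 3 | the dealer opened cup 4) = (1/6) / (1/2) = 1/3.

1/3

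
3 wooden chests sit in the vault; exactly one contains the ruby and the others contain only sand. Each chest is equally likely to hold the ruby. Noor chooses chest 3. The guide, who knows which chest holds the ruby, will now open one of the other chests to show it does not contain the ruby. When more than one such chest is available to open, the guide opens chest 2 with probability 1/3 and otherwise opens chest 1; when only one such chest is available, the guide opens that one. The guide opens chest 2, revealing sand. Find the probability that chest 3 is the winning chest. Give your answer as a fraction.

1/4

Apply Bayes' rule, conditioning on where the ruby actually is.
If it is in chest 1 (prior 1/3): only chest 2 is available, probability 1; weight (1/3)·1 = 1/3.
If it is in chest 2 (prior 1/3): the guide opened chest 2, so this case is ruled out; weight (1/3)·0 = 0.
If it is in chest 3 (prior 1/3): chest 2 is available, opened with probability 1/3; weight (1/3)·(1/3) = 1/9.
The weights sum to 4/9.
So P(the ruby in chest 3 | the guide opened chest 2) = (1/9) / (4/9) = 1/4.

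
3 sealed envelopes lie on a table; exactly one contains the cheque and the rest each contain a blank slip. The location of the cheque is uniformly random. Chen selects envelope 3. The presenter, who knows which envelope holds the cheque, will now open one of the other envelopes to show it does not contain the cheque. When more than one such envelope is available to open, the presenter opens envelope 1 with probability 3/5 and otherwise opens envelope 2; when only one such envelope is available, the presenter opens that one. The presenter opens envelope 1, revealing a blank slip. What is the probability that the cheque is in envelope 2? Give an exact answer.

Consider each possible location of the cheque in turn.
If it is in envelope 1 (prior 1/3): the presenter opened envelope 1, so this case is ruled out; weight (1/3)·0 = 0.
If it is in envelope 2 (prior 1/3): only envelope 1 is available, probability 1; weight (1/3)·1 = 1/3.
If it is in envelope 3 (prior 1/3): envelope 1 is available, opened with probability 3/5; weight (1/3)·(3/5) = 1/5.
The weights sum to 8/15.
So P(the cheque in envelope 2 | the presenter opened envelope 1) = (1/3) / (8/15) = 5/8.

5/8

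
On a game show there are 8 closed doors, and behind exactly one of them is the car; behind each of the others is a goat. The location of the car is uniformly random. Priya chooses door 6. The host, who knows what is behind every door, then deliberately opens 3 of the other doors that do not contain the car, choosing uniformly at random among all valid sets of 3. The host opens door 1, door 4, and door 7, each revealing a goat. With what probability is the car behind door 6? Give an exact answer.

Apply Bayes' rule, conditioning on where the car actually is.
If it is behind any of doors 1, 4, and 7 (prior 1/8 each): that door was opened and seen not to hold the prize — ruled out; weight (1/8)·0 = 0 each.
If it is behind any of doors 2, 3, 5, and 8 (prior 1/8 each): the host has 20 equally likely choices, so probability 1/20; weight (1/8)·(1/20) = 1/160 each.
If it is behind door 6 (prior 1/8): the host has 35 equally likely choices, so probability 1/35; weight (1/8)·(1/35) = 1/280.
The weights sum to 1/35.
So P(the car behind door 6 | the host opened door 1, door 4, and door 7) = (1/280) / (1/35) = 1/8.

1/8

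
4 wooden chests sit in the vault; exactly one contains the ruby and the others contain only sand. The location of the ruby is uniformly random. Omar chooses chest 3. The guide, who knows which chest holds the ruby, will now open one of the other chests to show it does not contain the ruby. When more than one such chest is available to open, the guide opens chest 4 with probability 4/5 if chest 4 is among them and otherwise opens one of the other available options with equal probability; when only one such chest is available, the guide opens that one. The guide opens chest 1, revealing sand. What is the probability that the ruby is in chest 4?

Condition on the true location of the ruby.
If it is in chest 1 (prior 1/4): the guide opened chest 1, so this case is ruled out; weight (1/4)·0 = 0.
If it is in chest 2 (prior 1/4): chest 4 is available but not opened, probability 1/5; weight (1/4)·(1/5) = 1/20.
If it is in chest 3 (prior 1/4): chest 4 is available but not opened; chest 1 gets probability (1 − 4/5)/2 = 1/10; weight (1/4)·(1/10) = 1/40.
If it is in chest 4 (prior 1/4): chest 4 holds the prize so is unavailable; the guide chooses uniformly among the 2 others, probability 1/2; weight (1/4)·(1/2) = 1/8.
The weights sum to 1/5.
So P(the ruby in chest 4 | the guide opened chest 1) = (1/8) / (1/5) = 5/8.

5/8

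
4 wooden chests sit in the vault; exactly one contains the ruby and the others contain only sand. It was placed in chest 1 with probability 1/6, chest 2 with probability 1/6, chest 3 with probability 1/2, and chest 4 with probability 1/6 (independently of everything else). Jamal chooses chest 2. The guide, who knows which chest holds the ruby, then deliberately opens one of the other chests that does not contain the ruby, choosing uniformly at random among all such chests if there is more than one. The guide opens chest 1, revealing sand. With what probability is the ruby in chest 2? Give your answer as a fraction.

1/7

Condition on the true location of the ruby.
If it is in chest 1 (prior 1/6): the guide opened chest 1, so this case is ruled out; weight (1/6)·0 = 0.
If it is in chest 2 (prior 1/6): the guide has 3 equally likely choices, so probability 1/3; weight (1/6)·(1/3) = 1/18.
If it is in chest 3 (prior 1/2): the guide has 2 equally likely choices, so probability 1/2; weight (1/2)·(1/2) = 1/4.
If it is in chest 4 (prior 1/6): the guide has 2 equally likely choices, so probability 1/2; weight (1/6)·(1/2) = 1/12.
The weights sum to 7/18.
So P(the ruby in chest 2 | the guide opened chest 1) = (1/18) / (7/18) = 1/7.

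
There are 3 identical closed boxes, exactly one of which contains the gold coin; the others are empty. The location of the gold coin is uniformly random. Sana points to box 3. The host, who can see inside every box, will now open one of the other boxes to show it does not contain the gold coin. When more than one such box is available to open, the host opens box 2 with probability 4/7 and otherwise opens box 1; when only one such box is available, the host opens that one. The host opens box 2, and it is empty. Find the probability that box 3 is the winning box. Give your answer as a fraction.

4/11

Consider each possible location of the gold coin in turn.
If it is in box 1 (prior 1/3): only box 2 is available, probability 1; weight (1/3)·1 = 1/3.
If it is in box 2 (prior 1/3): the host opened box 2, so this case is ruled out; weight (1/3)·0 = 0.
If it is in box 3 (prior 1/3): box 2 is available, opened with probability 4/7; weight (1/3)·(4/7) = 4/21.
The weights sum to 11/21.
So P(the gold coin in box 3 | the host opened box 2) = (4/21) / (11/21) = 4/11.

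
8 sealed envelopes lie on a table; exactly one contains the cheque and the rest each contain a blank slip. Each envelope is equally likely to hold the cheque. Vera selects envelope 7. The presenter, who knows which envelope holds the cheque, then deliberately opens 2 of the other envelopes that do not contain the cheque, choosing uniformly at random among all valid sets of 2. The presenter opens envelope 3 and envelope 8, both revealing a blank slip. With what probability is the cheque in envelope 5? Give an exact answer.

Condition on the true location of the cheque.
If it is in any of envelopes 1, 2, 4, 5, and 6 (prior 1/8 each): the presenter has 15 equally likely choices, so probability 1/15; weight (1/8)·(1/15) = 1/120 each.
If it is in either of envelopes 3 and 8 (prior 1/8 each): that envelope was opened and seen not to hold the prize — ruled out; weight (1/8)·0 = 0 each.
If it is in envelope 7 (prior 1/8): the presenter has 21 equally likely choices, so probability 1/21; weight (1/8)·(1/21) = 1/168.
The weights sum to 1/21.
So P(the cheque in envelope 5 | the presenter opened envelope 3 and envelope 8) = (1/120) / (1/21) = 7/40.

7/40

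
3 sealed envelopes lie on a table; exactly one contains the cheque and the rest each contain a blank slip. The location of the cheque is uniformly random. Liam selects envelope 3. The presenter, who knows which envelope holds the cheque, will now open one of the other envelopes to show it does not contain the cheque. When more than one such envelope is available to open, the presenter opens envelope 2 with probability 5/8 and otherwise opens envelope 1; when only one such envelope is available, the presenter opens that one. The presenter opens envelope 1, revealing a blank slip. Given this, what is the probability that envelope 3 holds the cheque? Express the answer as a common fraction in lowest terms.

3/11

Condition on the true location of the cheque.
If it is in envelope 1 (prior 1/3): the presenter opened envelope 1, so this case is ruled out; weight (1/3)·0 = 0.
If it is in envelope 2 (prior 1/3): only envelope 1 is available, probability 1; weight (1/3)·1 = 1/3.
If it is in envelope 3 (prior 1/3): envelope 2 is available but not opened, probability 3/8; weight (1/3)·(3/8) = 1/8.
The weights sum to 11/24.
So P(the cheque in envelope 3 | the presenter opened envelope 1) = (1/8) / (11/24) = 3/11.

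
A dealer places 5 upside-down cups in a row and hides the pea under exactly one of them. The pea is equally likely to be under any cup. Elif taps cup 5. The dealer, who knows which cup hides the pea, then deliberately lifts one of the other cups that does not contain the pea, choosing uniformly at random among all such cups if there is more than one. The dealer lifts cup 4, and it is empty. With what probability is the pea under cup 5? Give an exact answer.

Apply Bayes' rule, conditioning on where the pea actually is.
If it is under any of cups 1, 2, and 3 (prior 1/5 each): the dealer has 3 equally likely choices, so probability 1/3; weight (1/5)·(1/3) = 1/15 each.
If it is under cup 4 (prior 1/5): the dealer opened cup 4, so this case is ruled out; weight (1/5)·0 = 0.
If it is under cup 5 (prior 1/5): the dealer has 4 equally likely choices, so probability 1/4; weight (1/5)·(1/4) = 1/20.
The weights sum to 1/4.
So P(the pea under cup 5 | the dealer opened cup 4) = (1/20) / (1/4) = 1/5.

1/5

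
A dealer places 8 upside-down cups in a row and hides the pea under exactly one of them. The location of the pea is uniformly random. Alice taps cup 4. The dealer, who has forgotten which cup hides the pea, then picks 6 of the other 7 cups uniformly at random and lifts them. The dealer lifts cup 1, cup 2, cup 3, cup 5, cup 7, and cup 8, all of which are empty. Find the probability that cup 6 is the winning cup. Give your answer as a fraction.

1/2

Because the dealer chose which cups to lift without knowing where the pea is, the choice is independent of the prize location. Learning that none of the 6 opened cups holds the pea simply rules out those 6 locations and leaves the remaining 2 cups still equally likely by symmetry.
So P(the pea under cup 6) = 1/2.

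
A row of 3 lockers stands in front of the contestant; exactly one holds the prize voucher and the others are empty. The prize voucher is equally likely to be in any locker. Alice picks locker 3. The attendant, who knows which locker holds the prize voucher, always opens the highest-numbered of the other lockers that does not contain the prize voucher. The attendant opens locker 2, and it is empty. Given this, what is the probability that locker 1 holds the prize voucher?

1/2

Condition on the true location of the prize voucher.
If it is in either of lockers 1 and 3 (prior 1/3 each): locker 2 is the highest-numbered option available, probability 1; weight (1/3)·1 = 1/3 each.
If it is in locker 2 (prior 1/3): the attendant opened locker 2, so this case is ruled out; weight (1/3)·0 = 0.
The weights sum to 2/3.
So P(the prize voucher in locker 1 | the attendant opened locker 2) = (1/3) / (2/3) = 1/2.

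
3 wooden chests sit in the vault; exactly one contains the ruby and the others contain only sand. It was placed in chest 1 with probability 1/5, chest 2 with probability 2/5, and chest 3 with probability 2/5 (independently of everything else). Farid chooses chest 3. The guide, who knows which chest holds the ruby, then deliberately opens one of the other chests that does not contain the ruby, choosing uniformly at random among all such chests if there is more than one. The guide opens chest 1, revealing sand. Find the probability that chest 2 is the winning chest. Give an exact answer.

2/3

Apply Bayes' rule, conditioning on where the ruby actually is.
If it is in chest 1 (prior 1/5): the guide opened chest 1, so this case is ruled out; weight (1/5)·0 = 0.
If it is in chest 2 (prior 2/5): the guide has no choice, probability 1; weight (2/5)·1 = 2/5.
If it is in chest 3 (prior 2/5): the guide has 2 equally likely choices, so probability 1/2; weight (2/5)·(1/2) = 1/5.
The weights sum to 3/5.
So P(the ruby in chest 2 | the guide opened chest 1) = (2/5) / (3/5) = 2/3.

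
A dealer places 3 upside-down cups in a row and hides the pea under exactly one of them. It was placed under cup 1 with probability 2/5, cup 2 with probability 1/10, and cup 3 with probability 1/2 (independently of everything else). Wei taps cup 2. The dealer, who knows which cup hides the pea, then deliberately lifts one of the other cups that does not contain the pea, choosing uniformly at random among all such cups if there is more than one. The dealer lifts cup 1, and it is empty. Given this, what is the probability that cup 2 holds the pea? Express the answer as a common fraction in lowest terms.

1/11

Apply Bayes' rule, conditioning on where the pea actually is.
If it is under cup 1 (prior 2/5): the dealer opened cup 1, so this case is ruled out; weight (2/5)·0 = 0.
If it is under cup 2 (prior 1/10): the dealer has 2 equally likely choices, so probability 1/2; weight (1/10)·(1/2) = 1/20.
If it is under cup 3 (prior 1/2): the dealer has no choice, probability 1; weight (1/2)·1 = 1/2.
The weights sum to 11/20.
So P(the pea under cup 2 | the dealer opened cup 1) = (1/20) / (11/20) = 1/11.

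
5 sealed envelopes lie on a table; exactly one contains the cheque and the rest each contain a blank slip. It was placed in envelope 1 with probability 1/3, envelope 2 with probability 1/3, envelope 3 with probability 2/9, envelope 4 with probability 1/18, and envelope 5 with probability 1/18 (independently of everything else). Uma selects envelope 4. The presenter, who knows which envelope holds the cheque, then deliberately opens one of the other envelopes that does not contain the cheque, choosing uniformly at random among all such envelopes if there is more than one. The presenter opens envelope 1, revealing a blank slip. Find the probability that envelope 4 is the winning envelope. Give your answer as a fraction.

3/47

Consider each possible location of the cheque in turn.
If it is in envelope 1 (prior 1/3): the presenter opened envelope 1, so this case is ruled out; weight (1/3)·0 = 0.
If it is in envelope 2 (prior 1/3): the presenter has 3 equally likely choices, so probability 1/3; weight (1/3)·(1/3) = 1/9.
If it is in envelope 3 (prior 2/9): the presenter has 3 equally likely choices, so probability 1/3; weight (2/9)·(1/3) = 2/27.
If it is in envelope 4 (prior 1/18): the presenter has 4 equally likely choices, so probability 1/4; weight (1/18)·(1/4) = 1/72.
If it is in envelope 5 (prior 1/18): the presenter has 3 equally likely choices, so probability 1/3; weight (1/18)·(1/3) = 1/54.
The weights sum to 47/216.
So P(the cheque in envelope 4 | the presenter opened envelope 1) = (1/72) / (47/216) = 3/47.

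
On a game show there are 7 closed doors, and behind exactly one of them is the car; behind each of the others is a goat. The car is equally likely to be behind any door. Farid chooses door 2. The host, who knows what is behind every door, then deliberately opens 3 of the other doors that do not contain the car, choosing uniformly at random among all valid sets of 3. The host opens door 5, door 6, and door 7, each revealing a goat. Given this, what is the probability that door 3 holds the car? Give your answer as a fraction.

2/7

Apply Bayes' rule, conditioning on where the car actually is.
If it is behind any of doors 1, 3, and 4 (prior 1/7 each): the host has 10 equally likely choices, so probability 1/10; weight (1/7)·(1/10) = 1/70 each.
If it is behind door 2 (prior 1/7): the host has 20 equally likely choices, so probability 1/20; weight (1/7)·(1/20) = 1/140.
If it is behind any of doors 5, 6, and 7 (prior 1/7 each): that door was opened and seen not to hold the prize — ruled out; weight (1/7)·0 = 0 each.
The weights sum to 1/20.
So P(the car behind door 3 | the host opened door 5, door 6, and door 7) = (1/70) / (1/20) = 2/7.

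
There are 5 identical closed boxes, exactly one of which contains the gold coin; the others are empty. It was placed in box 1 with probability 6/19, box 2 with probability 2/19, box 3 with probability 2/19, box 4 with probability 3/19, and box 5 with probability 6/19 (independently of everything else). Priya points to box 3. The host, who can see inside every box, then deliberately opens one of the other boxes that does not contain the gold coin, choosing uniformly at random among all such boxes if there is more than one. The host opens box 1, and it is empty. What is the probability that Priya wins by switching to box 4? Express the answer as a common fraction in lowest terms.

6/25

Apply Bayes' rule, conditioning on where the gold coin actually is.
If it is in box 1 (prior 6/19): the host opened box 1, so this case is ruled out; weight (6/19)·0 = 0.
If it is in box 2 (prior 2/19): the host has 3 equally likely choices, so probability 1/3; weight (2/19)·(1/3) = 2/57.
If it is in box 3 (prior 2/19): the host has 4 equally likely choices, so probability 1/4; weight (2/19)·(1/4) = 1/38.
If it is in box 4 (prior 3/19): the host has 3 equally likely choices, so probability 1/3; weight (3/19)·(1/3) = 1/19.
If it is in box 5 (prior 6/19): the host has 3 equally likely choices, so probability 1/3; weight (6/19)·(1/3) = 2/19.
The weights sum to 25/114.
So P(the gold coin in box 4 | the host opened box 1) = (1/19) / (25/114) = 6/25.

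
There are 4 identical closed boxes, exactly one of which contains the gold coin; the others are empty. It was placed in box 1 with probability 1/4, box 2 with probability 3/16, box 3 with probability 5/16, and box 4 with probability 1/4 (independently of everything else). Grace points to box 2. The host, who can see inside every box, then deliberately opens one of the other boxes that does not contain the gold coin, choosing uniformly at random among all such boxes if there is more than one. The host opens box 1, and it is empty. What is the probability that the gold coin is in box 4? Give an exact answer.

Apply Bayes' rule, conditioning on where the gold coin actually is.
If it is in box 1 (prior 1/4): the host opened box 1, so this case is ruled out; weight (1/4)·0 = 0.
If it is in box 2 (prior 3/16): the host has 3 equally likely choices, so probability 1/3; weight (3/16)·(1/3) = 1/16.
If it is in box 3 (prior 5/16): the host has 2 equally likely choices, so probability 1/2; weight (5/16)·(1/2) = 5/32.
If it is in box 4 (prior 1/4): the host has 2 equally likely choices, so probability 1/2; weight (1/4)·(1/2) = 1/8.
The weights sum to 11/32.
So P(the gold coin in box 4 | the host opened box 1) = (1/8) / (11/32) = 4/11.

4/11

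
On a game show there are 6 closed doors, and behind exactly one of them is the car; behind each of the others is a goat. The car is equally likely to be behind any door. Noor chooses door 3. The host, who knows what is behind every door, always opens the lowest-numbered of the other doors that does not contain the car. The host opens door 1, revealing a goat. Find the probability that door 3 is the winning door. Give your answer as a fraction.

1/5

Condition on the true location of the car.
If it is behind door 1 (prior 1/6): the host opened door 1, so this case is ruled out; weight (1/6)·0 = 0.
If it is behind any of doors 2, 3, 4, 5, and 6 (prior 1/6 each): door 1 is the lowest-numbered option available, probability 1; weight (1/6)·1 = 1/6 each.
The weights sum to 5/6.
So P(the car behind door 3 | the host opened door 1) = (1/6) / (5/6) = 1/5.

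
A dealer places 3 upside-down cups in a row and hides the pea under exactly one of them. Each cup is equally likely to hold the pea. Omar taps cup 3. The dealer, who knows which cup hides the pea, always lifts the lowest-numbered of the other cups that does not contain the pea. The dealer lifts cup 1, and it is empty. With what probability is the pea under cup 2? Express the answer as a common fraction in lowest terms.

1/2

Apply Bayes' rule, conditioning on where the pea actually is.
If it is under cup 1 (prior 1/3): the dealer opened cup 1, so this case is ruled out; weight (1/3)·0 = 0.
If it is under either of cups 2 and 3 (prior 1/3 each): cup 1 is the lowest-numbered option available, probability 1; weight (1/3)·1 = 1/3 each.
The weights sum to 2/3.
So P(the pea under cup 2 | the dealer opened cup 1) = (1/3) / (2/3) = 1/2.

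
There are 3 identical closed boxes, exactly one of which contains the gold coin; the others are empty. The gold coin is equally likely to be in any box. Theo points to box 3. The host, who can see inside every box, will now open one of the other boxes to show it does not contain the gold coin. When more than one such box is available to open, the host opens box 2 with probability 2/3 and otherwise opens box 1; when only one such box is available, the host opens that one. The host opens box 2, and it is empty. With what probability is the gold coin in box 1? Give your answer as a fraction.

3/5

Consider each possible location of the gold coin in turn.
If it is in box 1 (prior 1/3): only box 2 is available, probability 1; weight (1/3)·1 = 1/3.
If it is in box 2 (prior 1/3): the host opened box 2, so this case is ruled out; weight (1/3)·0 = 0.
If it is in box 3 (prior 1/3): box 2 is available, opened with probability 2/3; weight (1/3)·(2/3) = 2/9.
The weights sum to 5/9.
So P(the gold coin in box 1 | the host opened box 2) = (1/3) / (5/9) = 3/5.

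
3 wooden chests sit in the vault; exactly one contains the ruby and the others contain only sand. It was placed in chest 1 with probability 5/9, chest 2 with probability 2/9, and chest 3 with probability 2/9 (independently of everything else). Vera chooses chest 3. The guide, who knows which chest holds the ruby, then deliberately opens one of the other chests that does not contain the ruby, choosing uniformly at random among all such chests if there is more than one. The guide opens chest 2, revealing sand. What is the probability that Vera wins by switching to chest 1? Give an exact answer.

5/6

Condition on the true location of the ruby.
If it is in chest 1 (prior 5/9): the guide has no choice, probability 1; weight (5/9)·1 = 5/9.
If it is in chest 2 (prior 2/9): the guide opened chest 2, so this case is ruled out; weight (2/9)·0 = 0.
If it is in chest 3 (prior 2/9): the guide has 2 equally likely choices, so probability 1/2; weight (2/9)·(1/2) = 1/9.
The weights sum to 2/3.
So P(the ruby in chest 1 | the guide opened chest 2) = (5/9) / (2/3) = 5/6.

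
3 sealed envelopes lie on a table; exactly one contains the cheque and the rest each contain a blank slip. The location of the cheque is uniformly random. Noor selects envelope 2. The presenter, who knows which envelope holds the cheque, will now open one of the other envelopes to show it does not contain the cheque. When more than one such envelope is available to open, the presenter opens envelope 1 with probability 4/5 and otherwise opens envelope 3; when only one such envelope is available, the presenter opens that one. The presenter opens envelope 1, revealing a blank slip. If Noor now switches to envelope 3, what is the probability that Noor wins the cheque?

Apply Bayes' rule, conditioning on where the cheque actually is.
If it is in envelope 1 (prior 1/3): the presenter opened envelope 1, so this case is ruled out; weight (1/3)·0 = 0.
If it is in envelope 2 (prior 1/3): envelope 1 is available, opened with probability 4/5; weight (1/3)·(4/5) = 4/15.
If it is in envelope 3 (prior 1/3): only envelope 1 is available, probability 1; weight (1/3)·1 = 1/3.
The weights sum to 3/5.
So P(the cheque in envelope 3 | the presenter opened envelope 1) = (1/3) / (3/5) = 5/9.

5/9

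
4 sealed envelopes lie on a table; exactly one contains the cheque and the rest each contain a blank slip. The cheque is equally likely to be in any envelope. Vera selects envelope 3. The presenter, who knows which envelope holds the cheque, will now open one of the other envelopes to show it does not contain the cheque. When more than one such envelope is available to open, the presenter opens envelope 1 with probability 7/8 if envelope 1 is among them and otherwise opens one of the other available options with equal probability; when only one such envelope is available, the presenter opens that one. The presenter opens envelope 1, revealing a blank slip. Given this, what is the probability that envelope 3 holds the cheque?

Apply Bayes' rule, conditioning on where the cheque actually is.
If it is in envelope 1 (prior 1/4): the presenter opened envelope 1, so this case is ruled out; weight (1/4)·0 = 0.
If it is in any of envelopes 2, 3, and 4 (prior 1/4 each): envelope 1 is available, opened with probability 7/8; weight (1/4)·(7/8) = 7/32 each.
The weights sum to 21/32.
So P(the cheque in envelope 3 | the presenter opened envelope 1) = (7/32) / (21/32) = 1/3.

1/3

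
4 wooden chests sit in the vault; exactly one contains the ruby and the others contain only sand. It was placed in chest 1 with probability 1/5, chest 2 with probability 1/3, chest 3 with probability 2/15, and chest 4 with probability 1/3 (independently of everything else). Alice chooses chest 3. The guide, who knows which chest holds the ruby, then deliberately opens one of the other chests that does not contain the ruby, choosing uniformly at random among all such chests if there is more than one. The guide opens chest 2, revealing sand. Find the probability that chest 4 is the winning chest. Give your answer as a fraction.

Condition on the true location of the ruby.
If it is in chest 1 (prior 1/5): the guide has 2 equally likely choices, so probability 1/2; weight (1/5)·(1/2) = 1/10.
If it is in chest 2 (prior 1/3): the guide opened chest 2, so this case is ruled out; weight (1/3)·0 = 0.
If it is in chest 3 (prior 2/15): the guide has 3 equally likely choices, so probability 1/3; weight (2/15)·(1/3) = 2/45.
If it is in chest 4 (prior 1/3): the guide has 2 equally likely choices, so probability 1/2; weight (1/3)·(1/2) = 1/6.
The weights sum to 14/45.
So P(the ruby in chest 4 | the guide opened chest 2) = (1/6) / (14/45) = 15/28.

15/28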